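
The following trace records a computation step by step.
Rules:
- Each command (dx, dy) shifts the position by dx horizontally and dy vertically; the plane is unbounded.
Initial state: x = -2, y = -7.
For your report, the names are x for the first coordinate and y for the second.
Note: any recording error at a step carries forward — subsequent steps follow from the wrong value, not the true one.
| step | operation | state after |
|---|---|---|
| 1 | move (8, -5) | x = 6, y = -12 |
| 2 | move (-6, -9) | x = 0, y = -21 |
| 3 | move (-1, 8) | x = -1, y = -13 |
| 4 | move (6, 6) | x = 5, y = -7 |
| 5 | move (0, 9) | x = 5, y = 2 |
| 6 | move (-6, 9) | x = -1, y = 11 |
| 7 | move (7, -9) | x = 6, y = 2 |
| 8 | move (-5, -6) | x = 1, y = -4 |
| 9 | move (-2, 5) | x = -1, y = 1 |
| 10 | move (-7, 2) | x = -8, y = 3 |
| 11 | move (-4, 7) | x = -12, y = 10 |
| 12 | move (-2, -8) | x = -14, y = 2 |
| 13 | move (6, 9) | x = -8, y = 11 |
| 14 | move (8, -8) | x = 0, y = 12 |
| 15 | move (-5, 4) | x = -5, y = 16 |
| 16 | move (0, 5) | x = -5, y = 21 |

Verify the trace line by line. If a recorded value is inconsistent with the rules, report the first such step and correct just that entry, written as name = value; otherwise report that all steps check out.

step 14, y = 3

Recomputing the run from the initial state:
step 1: x = 6, y = -12
step 2: x = 0, y = -21
step 3: x = -1, y = -13
step 4: x = 5, y = -7
step 5: x = 5, y = 2
step 6: x = -1, y = 11
step 7: x = 6, y = 2
step 8: x = 1, y = -4
step 9: x = -1, y = 1
step 10: x = -8, y = 3
step 11: x = -12, y = 10
step 12: x = -14, y = 2
step 13: x = -8, y = 11
step 14: x = 0, y = 3
step 15: x = -5, y = 7
step 16: x = -5, y = 12
The first disagreement with the trace is at step 14, where the value should be y = 3.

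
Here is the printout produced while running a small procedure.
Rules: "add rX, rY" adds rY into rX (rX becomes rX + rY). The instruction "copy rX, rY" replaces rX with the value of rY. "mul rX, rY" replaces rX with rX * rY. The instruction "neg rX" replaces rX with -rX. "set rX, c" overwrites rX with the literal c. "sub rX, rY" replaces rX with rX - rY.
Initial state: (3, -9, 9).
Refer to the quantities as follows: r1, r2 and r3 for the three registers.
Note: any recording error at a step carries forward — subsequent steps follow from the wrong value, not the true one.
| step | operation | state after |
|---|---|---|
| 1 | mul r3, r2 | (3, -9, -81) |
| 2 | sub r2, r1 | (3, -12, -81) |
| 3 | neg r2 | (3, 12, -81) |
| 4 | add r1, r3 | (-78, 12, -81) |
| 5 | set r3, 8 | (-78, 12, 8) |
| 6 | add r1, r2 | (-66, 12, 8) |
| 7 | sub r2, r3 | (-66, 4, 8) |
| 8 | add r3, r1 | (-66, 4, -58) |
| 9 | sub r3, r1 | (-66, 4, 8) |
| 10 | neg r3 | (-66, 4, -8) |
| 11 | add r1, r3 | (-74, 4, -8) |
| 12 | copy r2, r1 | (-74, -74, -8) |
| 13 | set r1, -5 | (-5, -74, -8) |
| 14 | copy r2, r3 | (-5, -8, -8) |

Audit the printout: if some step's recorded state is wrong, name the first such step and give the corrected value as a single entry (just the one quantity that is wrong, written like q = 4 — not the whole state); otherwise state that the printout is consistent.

Recomputing the run from the initial state:
step 1: r1 = 3, r2 = -9, r3 = -81
step 2: r1 = 3, r2 = -12, r3 = -81
step 3: r1 = 3, r2 = 12, r3 = -81
step 4: r1 = -78, r2 = 12, r3 = -81
step 5: r1 = -78, r2 = 12, r3 = 8
step 6: r1 = -66, r2 = 12, r3 = 8
step 7: r1 = -66, r2 = 4, r3 = 8
step 8: r1 = -66, r2 = 4, r3 = -58
step 9: r1 = -66, r2 = 4, r3 = 8
step 10: r1 = -66, r2 = 4, r3 = -8
step 11: r1 = -74, r2 = 4, r3 = -8
step 12: r1 = -74, r2 = -74, r3 = -8
step 13: r1 = -5, r2 = -74, r3 = -8
step 14: r1 = -5, r2 = -8, r3 = -8
This matches the printout at every step.

no error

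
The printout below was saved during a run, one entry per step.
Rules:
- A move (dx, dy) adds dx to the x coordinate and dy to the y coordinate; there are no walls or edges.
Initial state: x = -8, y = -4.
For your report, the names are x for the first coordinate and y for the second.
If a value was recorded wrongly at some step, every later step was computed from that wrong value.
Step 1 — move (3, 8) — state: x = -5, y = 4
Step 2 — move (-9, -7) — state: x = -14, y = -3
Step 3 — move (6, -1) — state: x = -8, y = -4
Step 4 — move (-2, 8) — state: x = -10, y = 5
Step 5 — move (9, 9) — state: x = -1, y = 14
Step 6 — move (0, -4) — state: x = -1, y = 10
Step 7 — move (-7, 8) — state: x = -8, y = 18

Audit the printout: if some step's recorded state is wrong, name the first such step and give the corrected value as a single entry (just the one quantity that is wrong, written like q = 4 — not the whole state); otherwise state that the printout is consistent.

Step 1: x = -8 + (3) = -5, y = -4 + (8) = 4 — consistent with the printout.
Step 2: x = -5 + (-9) = -14, y = 4 + (-7) = -3 — same as recorded.
Step 3: x = -14 + (6) = -8, y = -3 + (-1) = -4 — verified.
Step 4: x = -8 + (-2) = -10, y = -4 + (8) = 4 — the printout has a different value.
The audit stops at step 4: the recorded entry is wrong and should be y = 4.

step 4, y = 4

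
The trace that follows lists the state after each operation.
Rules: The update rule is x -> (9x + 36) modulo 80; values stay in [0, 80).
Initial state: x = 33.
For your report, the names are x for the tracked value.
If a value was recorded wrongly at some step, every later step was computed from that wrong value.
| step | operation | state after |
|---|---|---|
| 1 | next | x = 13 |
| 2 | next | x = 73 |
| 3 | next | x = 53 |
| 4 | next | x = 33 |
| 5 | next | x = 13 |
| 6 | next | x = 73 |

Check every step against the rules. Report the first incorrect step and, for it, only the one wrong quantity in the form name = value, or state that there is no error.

no error

Step 1: x = (9*33 + 36) mod 80 = 13 — verified.
Step 2: x = (9*13 + 36) mod 80 = 73 — same as recorded.
Step 3: x = (9*73 + 36) mod 80 = 53 — agrees with the trace.
Step 4: x = (9*53 + 36) mod 80 = 33 — verified.
Step 5: x = (9*33 + 36) mod 80 = 13 — exactly as logged.
Step 6: x = (9*13 + 36) mod 80 = 73 — verified.
The whole run recomputes cleanly — no discrepancies.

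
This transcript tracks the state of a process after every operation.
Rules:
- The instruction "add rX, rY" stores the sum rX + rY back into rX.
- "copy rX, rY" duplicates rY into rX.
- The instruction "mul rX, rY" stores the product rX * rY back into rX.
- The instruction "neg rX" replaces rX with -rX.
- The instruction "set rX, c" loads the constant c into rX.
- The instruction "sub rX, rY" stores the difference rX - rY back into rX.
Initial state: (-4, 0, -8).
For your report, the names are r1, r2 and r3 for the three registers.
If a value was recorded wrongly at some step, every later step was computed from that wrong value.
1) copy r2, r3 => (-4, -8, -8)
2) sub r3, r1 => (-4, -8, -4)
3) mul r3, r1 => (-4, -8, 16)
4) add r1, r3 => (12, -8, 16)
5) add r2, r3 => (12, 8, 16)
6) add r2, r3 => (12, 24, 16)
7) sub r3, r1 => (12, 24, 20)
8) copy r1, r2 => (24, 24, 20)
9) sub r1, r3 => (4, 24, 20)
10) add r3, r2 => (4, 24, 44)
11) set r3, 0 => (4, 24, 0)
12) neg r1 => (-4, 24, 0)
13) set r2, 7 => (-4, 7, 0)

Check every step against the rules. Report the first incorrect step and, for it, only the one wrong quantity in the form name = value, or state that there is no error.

step 7, r3 = 4

step 1: r2 = -8 -> agrees with the transcript
step 2: r3 = -8 - -4 = -4 -> verified
step 3: r3 = -4 * -4 = 16 -> agrees with the transcript
step 4: r1 = -4 + 16 = 12 -> same as recorded
step 5: r2 = -8 + 16 = 8 -> no discrepancy
step 6: r2 = 8 + 16 = 24 -> agrees with the transcript
step 7: r3 = 16 - 12 = 4 -> the entry is off here
First deviation found at step 7; the corrected entry is r3 = 4.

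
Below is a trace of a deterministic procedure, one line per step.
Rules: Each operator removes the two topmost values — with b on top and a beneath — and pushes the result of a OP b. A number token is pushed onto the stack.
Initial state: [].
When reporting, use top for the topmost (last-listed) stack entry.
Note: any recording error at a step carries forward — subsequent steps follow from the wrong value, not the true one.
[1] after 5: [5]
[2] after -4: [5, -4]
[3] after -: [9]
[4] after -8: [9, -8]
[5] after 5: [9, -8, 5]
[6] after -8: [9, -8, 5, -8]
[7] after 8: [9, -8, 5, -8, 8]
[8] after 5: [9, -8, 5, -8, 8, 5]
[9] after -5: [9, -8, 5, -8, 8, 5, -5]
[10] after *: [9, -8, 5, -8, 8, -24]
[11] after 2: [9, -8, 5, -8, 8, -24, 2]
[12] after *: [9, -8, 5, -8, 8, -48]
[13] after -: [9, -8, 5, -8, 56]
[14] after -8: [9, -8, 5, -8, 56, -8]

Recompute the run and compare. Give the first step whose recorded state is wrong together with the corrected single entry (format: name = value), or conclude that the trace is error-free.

step 10, top = -25

Step 1: push 5: top = 5 — same as recorded.
Step 2: push -4: top = -4 — agrees with the trace.
Step 3: 5 - -4 = 9 — verified.
Step 4: push -8: top = -8 — confirmed correct.
Step 5: push 5: top = 5 — no discrepancy.
Step 6: push -8: top = -8 — exactly as logged.
Step 7: push 8: top = 8 — checks out.
Step 8: push 5: top = 5 — matches.
Step 9: push -5: top = -5 — consistent with the trace.
Step 10: 5 * -5 = -25 — not what was recorded.
The earliest wrong entry is at step 10: it should read top = -25.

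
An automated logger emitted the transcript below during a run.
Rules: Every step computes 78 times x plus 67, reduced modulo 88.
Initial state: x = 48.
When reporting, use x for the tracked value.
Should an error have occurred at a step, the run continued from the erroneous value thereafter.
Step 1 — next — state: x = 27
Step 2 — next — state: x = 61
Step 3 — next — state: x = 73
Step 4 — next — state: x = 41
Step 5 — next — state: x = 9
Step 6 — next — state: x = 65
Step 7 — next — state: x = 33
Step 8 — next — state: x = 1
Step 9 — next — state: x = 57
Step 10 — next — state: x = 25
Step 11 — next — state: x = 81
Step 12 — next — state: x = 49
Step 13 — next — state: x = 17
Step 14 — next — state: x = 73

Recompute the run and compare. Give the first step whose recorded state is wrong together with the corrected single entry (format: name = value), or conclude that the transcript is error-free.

no error

1. x = (78*48 + 67) mod 88 = 27 (consistent with the transcript)
2. x = (78*27 + 67) mod 88 = 61 (consistent with the transcript)
3. x = (78*61 + 67) mod 88 = 73 (same as recorded)
4. x = (78*73 + 67) mod 88 = 41 (matches)
5. x = (78*41 + 67) mod 88 = 9 (no discrepancy)
6. x = (78*9 + 67) mod 88 = 65 (same as recorded)
7. x = (78*65 + 67) mod 88 = 33 (exactly as logged)
8. x = (78*33 + 67) mod 88 = 1 (verified)
9. x = (78*1 + 67) mod 88 = 57 (matches)
10. x = (78*57 + 67) mod 88 = 25 (checks out)
11. x = (78*25 + 67) mod 88 = 81 (no discrepancy)
12. x = (78*81 + 67) mod 88 = 49 (in agreement)
13. x = (78*49 + 67) mod 88 = 17 (verified)
14. x = (78*17 + 67) mod 88 = 73 (consistent with the transcript)
No step deviates from the rules.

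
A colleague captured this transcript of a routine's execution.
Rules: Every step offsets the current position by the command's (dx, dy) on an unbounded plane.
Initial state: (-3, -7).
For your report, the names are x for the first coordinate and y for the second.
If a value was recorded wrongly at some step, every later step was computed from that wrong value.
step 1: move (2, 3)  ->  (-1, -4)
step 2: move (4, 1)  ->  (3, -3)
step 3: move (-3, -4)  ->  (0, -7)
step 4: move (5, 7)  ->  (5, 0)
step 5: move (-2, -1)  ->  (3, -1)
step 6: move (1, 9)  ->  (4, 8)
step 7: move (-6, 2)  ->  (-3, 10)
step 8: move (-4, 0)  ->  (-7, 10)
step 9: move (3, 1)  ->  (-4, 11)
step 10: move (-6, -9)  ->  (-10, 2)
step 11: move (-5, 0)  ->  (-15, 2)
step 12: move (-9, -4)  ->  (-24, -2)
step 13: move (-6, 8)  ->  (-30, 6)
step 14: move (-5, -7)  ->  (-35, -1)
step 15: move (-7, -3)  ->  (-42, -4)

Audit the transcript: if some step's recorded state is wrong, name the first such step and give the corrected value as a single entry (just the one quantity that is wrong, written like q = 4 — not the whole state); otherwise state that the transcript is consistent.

1. x = -3 + (2) = -1, y = -7 + (3) = -4 (in agreement)
2. x = -1 + (4) = 3, y = -4 + (1) = -3 (matches)
3. x = 3 + (-3) = 0, y = -3 + (-4) = -7 (checks out)
4. x = 0 + (5) = 5, y = -7 + (7) = 0 (checks out)
5. x = 5 + (-2) = 3, y = 0 + (-1) = -1 (exactly as logged)
6. x = 3 + (1) = 4, y = -1 + (9) = 8 (confirmed correct)
7. x = 4 + (-6) = -2, y = 8 + (2) = 10 (the entry is off here)
Step 7 is the first one off; corrected, x = -2.

step 7, x = -2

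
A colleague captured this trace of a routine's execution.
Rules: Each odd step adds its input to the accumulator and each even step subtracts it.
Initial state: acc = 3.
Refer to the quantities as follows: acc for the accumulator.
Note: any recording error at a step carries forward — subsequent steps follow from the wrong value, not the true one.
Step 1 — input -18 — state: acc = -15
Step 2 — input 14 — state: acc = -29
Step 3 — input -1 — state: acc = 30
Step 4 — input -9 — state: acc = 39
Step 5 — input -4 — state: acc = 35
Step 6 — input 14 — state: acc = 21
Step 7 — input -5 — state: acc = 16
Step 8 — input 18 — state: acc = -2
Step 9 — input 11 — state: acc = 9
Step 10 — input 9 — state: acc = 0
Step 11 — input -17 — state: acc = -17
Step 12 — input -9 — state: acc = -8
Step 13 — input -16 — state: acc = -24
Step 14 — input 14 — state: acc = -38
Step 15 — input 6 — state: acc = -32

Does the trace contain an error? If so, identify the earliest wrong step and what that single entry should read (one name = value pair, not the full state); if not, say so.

step 3, acc = -30

Recomputing the run from the initial state:
step 1: acc = -15
step 2: acc = -29
step 3: acc = -30
step 4: acc = -21
step 5: acc = -25
step 6: acc = -39
step 7: acc = -44
step 8: acc = -62
step 9: acc = -51
step 10: acc = -60
step 11: acc = -77
step 12: acc = -68
step 13: acc = -84
step 14: acc = -98
step 15: acc = -92
The first disagreement with the trace is at step 3, where the value should be acc = -30.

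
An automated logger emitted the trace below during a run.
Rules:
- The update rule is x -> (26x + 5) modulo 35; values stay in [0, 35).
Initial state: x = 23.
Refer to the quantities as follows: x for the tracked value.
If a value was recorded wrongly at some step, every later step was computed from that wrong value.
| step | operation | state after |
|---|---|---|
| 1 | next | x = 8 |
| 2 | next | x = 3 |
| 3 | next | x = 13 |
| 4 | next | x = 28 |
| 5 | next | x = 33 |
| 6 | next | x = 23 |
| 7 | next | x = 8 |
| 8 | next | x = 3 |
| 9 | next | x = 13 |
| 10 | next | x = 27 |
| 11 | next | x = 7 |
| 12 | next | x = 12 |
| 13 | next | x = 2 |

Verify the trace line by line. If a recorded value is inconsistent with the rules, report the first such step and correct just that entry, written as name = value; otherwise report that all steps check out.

step 1: x = (26*23 + 5) mod 35 = 8 -> same as recorded
step 2: x = (26*8 + 5) mod 35 = 3 -> matches
step 3: x = (26*3 + 5) mod 35 = 13 -> matches
step 4: x = (26*13 + 5) mod 35 = 28 -> checks out
step 5: x = (26*28 + 5) mod 35 = 33 -> matches
step 6: x = (26*33 + 5) mod 35 = 23 -> confirmed correct
step 7: x = (26*23 + 5) mod 35 = 8 -> verified
step 8: x = (26*8 + 5) mod 35 = 3 -> confirmed correct
step 9: x = (26*3 + 5) mod 35 = 13 -> confirmed correct
step 10: x = (26*13 + 5) mod 35 = 28 -> the trace disagrees here
First deviation found at step 10; the corrected entry is x = 28.

step 10, x = 28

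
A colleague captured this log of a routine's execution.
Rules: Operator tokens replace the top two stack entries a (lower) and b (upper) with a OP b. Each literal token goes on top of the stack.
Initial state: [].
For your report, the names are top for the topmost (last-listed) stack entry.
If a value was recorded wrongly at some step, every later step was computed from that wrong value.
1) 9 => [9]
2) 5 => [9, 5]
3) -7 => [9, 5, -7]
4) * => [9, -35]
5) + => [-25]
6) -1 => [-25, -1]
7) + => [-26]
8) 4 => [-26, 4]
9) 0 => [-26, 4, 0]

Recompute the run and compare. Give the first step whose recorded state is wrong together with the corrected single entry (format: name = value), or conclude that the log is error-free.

1. push 9: top = 9 (no discrepancy)
2. push 5: top = 5 (agrees with the log)
3. push -7: top = -7 (confirmed correct)
4. 5 * -7 = -35 (matches)
5. 9 + -35 = -26 (the log has a different value)
So the first discrepancy is step 5, where the right value is top = -26.

step 5, top = -26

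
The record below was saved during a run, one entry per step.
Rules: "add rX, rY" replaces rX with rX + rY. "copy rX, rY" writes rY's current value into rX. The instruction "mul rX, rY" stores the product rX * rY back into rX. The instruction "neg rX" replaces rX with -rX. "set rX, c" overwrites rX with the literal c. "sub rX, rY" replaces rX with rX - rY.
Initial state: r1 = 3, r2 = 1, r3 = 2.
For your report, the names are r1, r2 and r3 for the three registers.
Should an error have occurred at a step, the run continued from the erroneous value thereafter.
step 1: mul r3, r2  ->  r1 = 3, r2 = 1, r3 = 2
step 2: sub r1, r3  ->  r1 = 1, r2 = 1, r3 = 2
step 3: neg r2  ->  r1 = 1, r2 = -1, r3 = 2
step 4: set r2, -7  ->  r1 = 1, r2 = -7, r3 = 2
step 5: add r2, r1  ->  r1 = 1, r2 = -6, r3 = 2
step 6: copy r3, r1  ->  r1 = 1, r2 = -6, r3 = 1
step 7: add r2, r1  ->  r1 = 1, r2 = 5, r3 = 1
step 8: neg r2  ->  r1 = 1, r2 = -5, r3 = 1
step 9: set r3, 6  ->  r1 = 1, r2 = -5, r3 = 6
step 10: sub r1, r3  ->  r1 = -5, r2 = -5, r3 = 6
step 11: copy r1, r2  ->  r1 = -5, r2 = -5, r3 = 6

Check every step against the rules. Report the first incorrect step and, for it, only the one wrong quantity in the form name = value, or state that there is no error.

step 1: r3 = 2 * 1 = 2 -> exactly as logged
step 2: r1 = 3 - 2 = 1 -> no discrepancy
step 3: r2 = -(1) = -1 -> same as recorded
step 4: r2 = -7 -> no discrepancy
step 5: r2 = -7 + 1 = -6 -> agrees with the record
step 6: r3 = 1 -> checks out
step 7: r2 = -6 + 1 = -5 -> first mismatch against the record
First deviation found at step 7; the corrected entry is r2 = -5.

step 7, r2 = -5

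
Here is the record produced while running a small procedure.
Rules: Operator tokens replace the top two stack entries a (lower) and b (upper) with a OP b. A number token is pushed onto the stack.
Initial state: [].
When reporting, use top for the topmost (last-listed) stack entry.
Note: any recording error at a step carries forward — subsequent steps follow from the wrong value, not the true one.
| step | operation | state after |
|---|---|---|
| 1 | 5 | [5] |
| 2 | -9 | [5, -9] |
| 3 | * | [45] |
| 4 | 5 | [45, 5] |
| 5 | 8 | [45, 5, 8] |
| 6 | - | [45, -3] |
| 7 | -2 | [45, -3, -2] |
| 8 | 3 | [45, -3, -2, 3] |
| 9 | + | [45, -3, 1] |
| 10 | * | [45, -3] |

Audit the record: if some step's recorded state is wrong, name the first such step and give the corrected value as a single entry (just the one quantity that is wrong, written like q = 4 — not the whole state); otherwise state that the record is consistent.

step 3, top = -45

Recomputing the run from the initial state:
step 1: [5]
step 2: [5, -9]
step 3: [-45]
step 4: [-45, 5]
step 5: [-45, 5, 8]
step 6: [-45, -3]
step 7: [-45, -3, -2]
step 8: [-45, -3, -2, 3]
step 9: [-45, -3, 1]
step 10: [-45, -3]
The first disagreement with the record is at step 3, where the value should be top = -45.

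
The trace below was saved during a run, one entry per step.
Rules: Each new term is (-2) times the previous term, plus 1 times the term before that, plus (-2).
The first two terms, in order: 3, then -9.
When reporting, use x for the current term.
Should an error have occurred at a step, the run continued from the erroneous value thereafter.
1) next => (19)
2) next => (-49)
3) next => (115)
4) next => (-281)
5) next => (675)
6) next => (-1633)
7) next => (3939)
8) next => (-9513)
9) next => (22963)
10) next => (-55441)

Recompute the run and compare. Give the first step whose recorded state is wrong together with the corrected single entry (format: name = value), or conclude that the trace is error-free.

no error

step 1: x = -2*(-9) + (1)*(3) + (-2) = 19 -> agrees with the trace
step 2: x = -2*(19) + (1)*(-9) + (-2) = -49 -> agrees with the trace
step 3: x = -2*(-49) + (1)*(19) + (-2) = 115 -> checks out
step 4: x = -2*(115) + (1)*(-49) + (-2) = -281 -> exactly as logged
step 5: x = -2*(-281) + (1)*(115) + (-2) = 675 -> confirmed correct
step 6: x = -2*(675) + (1)*(-281) + (-2) = -1633 -> consistent with the trace
step 7: x = -2*(-1633) + (1)*(675) + (-2) = 3939 -> in agreement
step 8: x = -2*(3939) + (1)*(-1633) + (-2) = -9513 -> no discrepancy
step 9: x = -2*(-9513) + (1)*(3939) + (-2) = 22963 -> verified
step 10: x = -2*(22963) + (1)*(-9513) + (-2) = -55441 -> in agreement
Each recorded entry agrees with the recomputation.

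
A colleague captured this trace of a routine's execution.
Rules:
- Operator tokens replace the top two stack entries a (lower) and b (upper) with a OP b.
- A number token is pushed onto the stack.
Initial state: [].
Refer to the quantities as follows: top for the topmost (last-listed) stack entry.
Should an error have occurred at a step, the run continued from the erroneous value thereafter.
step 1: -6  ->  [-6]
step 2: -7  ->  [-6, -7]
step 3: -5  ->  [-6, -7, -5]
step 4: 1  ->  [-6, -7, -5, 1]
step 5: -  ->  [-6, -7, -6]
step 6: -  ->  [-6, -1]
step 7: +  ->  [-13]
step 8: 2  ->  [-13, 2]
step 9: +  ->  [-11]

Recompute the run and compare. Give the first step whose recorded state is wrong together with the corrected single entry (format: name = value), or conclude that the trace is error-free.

Recomputing the run from the initial state:
step 1: [-6]
step 2: [-6, -7]
step 3: [-6, -7, -5]
step 4: [-6, -7, -5, 1]
step 5: [-6, -7, -6]
step 6: [-6, -1]
step 7: [-7]
step 8: [-7, 2]
step 9: [-5]
The first disagreement with the trace is at step 7, where the value should be top = -7.

step 7, top = -7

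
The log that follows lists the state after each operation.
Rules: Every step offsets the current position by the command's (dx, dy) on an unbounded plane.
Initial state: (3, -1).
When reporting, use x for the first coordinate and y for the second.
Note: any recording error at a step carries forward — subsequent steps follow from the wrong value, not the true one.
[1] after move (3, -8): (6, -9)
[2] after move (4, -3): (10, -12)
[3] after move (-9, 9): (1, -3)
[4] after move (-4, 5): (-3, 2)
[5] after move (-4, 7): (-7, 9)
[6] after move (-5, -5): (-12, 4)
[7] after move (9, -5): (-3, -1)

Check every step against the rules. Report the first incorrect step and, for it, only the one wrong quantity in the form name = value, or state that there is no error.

no error

step 1: x = 3 + (3) = 6, y = -1 + (-8) = -9 -> agrees with the log
step 2: x = 6 + (4) = 10, y = -9 + (-3) = -12 -> no discrepancy
step 3: x = 10 + (-9) = 1, y = -12 + (9) = -3 -> exactly as logged
step 4: x = 1 + (-4) = -3, y = -3 + (5) = 2 -> matches
step 5: x = -3 + (-4) = -7, y = 2 + (7) = 9 -> confirmed correct
step 6: x = -7 + (-5) = -12, y = 9 + (-5) = 4 -> consistent with the log
step 7: x = -12 + (9) = -3, y = 4 + (-5) = -1 -> same as recorded
All steps check out; nothing to correct.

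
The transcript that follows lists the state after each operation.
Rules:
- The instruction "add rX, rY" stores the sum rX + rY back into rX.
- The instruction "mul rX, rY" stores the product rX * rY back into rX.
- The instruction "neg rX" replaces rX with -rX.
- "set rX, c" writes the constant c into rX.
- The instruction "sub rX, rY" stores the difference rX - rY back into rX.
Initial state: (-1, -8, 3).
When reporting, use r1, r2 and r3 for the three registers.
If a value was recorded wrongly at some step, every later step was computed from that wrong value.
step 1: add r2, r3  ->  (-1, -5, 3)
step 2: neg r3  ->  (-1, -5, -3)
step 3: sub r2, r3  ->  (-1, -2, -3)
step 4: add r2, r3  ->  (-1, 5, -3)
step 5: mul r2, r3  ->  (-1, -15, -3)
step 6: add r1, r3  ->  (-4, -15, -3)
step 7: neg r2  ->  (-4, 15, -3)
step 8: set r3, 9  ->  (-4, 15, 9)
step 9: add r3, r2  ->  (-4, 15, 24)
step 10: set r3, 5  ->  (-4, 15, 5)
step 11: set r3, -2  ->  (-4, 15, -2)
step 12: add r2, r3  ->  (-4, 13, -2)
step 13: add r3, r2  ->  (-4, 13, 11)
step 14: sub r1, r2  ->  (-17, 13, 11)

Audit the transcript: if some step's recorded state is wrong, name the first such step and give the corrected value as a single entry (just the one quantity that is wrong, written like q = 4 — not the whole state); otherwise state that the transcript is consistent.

step 4, r2 = -5

Recomputing the run from the initial state:
step 1: r1 = -1, r2 = -5, r3 = 3
step 2: r1 = -1, r2 = -5, r3 = -3
step 3: r1 = -1, r2 = -2, r3 = -3
step 4: r1 = -1, r2 = -5, r3 = -3
step 5: r1 = -1, r2 = 15, r3 = -3
step 6: r1 = -4, r2 = 15, r3 = -3
step 7: r1 = -4, r2 = -15, r3 = -3
step 8: r1 = -4, r2 = -15, r3 = 9
step 9: r1 = -4, r2 = -15, r3 = -6
step 10: r1 = -4, r2 = -15, r3 = 5
step 11: r1 = -4, r2 = -15, r3 = -2
step 12: r1 = -4, r2 = -17, r3 = -2
step 13: r1 = -4, r2 = -17, r3 = -19
step 14: r1 = 13, r2 = -17, r3 = -19
The first disagreement with the transcript is at step 4, where the value should be r2 = -5.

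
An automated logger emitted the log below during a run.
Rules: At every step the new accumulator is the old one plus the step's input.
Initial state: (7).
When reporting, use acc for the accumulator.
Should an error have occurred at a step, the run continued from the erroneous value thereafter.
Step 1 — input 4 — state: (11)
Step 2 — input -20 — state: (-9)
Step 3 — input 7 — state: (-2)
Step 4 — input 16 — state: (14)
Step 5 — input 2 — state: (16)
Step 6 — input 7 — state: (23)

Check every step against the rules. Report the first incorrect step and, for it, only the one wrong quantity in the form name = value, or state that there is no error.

step 1: acc = 7 + 4 = 11 -> in agreement
step 2: acc = 11 + -20 = -9 -> agrees with the log
step 3: acc = -9 + 7 = -2 -> consistent with the log
step 4: acc = -2 + 16 = 14 -> agrees with the log
step 5: acc = 14 + 2 = 16 -> checks out
step 6: acc = 16 + 7 = 23 -> same as recorded
Nothing is out of place; the run is error-free.

no error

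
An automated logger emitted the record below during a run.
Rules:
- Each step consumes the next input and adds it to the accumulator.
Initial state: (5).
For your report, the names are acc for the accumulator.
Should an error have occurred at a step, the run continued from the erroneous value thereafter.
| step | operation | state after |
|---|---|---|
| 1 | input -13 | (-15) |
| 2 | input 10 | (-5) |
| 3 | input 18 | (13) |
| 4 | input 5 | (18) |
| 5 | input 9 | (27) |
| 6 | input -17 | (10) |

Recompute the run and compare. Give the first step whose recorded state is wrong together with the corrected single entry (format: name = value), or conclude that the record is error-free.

step 1, acc = -8

step 1: acc = 5 + -13 = -8 -> not what was recorded
First deviation found at step 1; the corrected entry is acc = -8.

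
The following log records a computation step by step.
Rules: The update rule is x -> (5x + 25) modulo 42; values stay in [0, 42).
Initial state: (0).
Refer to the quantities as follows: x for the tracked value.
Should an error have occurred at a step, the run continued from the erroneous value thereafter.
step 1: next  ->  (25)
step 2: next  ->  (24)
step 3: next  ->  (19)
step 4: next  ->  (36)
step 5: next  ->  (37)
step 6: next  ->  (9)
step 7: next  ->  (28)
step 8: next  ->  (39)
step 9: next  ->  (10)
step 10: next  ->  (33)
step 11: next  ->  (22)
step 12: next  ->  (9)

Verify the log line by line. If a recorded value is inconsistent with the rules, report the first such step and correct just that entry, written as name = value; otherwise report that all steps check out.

1. x = (5*0 + 25) mod 42 = 25 (consistent with the log)
2. x = (5*25 + 25) mod 42 = 24 (exactly as logged)
3. x = (5*24 + 25) mod 42 = 19 (exactly as logged)
4. x = (5*19 + 25) mod 42 = 36 (consistent with the log)
5. x = (5*36 + 25) mod 42 = 37 (confirmed correct)
6. x = (5*37 + 25) mod 42 = 0 (the entry is off here)
So the first discrepancy is step 6, where the right value is x = 0.

step 6, x = 0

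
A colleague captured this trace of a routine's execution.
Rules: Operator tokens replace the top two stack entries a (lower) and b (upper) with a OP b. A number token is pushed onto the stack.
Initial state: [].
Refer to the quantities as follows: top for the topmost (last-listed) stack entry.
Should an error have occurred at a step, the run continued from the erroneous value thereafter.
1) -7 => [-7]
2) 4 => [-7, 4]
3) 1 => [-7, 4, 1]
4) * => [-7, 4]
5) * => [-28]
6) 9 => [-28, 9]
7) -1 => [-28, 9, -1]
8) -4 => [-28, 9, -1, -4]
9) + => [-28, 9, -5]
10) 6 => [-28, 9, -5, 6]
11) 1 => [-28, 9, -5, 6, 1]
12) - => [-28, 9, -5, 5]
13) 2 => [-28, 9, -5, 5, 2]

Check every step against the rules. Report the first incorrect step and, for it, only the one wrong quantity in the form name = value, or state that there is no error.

no error

step 1: push -7: top = -7 -> confirmed correct
step 2: push 4: top = 4 -> exactly as logged
step 3: push 1: top = 1 -> in agreement
step 4: 4 * 1 = 4 -> matches
step 5: -7 * 4 = -28 -> in agreement
step 6: push 9: top = 9 -> matches
step 7: push -1: top = -1 -> no discrepancy
step 8: push -4: top = -4 -> consistent with the trace
step 9: -1 + -4 = -5 -> agrees with the trace
step 10: push 6: top = 6 -> exactly as logged
step 11: push 1: top = 1 -> confirmed correct
step 12: 6 - 1 = 5 -> no discrepancy
step 13: push 2: top = 2 -> verified
All steps check out; nothing to correct.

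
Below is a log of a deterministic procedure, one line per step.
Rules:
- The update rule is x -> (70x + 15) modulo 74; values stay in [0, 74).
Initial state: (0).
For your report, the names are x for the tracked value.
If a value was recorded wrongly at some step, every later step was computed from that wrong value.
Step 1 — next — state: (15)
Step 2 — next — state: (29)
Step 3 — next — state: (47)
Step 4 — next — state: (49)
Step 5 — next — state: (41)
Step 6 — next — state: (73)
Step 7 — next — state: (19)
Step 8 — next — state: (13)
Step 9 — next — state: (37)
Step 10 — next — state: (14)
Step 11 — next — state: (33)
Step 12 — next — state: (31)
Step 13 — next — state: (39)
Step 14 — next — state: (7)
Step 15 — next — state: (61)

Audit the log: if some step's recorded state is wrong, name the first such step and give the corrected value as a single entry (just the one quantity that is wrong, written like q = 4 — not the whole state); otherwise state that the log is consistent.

Step 1: x = (70*0 + 15) mod 74 = 15 — verified.
Step 2: x = (70*15 + 15) mod 74 = 29 — matches.
Step 3: x = (70*29 + 15) mod 74 = 47 — consistent with the log.
Step 4: x = (70*47 + 15) mod 74 = 49 — in agreement.
Step 5: x = (70*49 + 15) mod 74 = 41 — consistent with the log.
Step 6: x = (70*41 + 15) mod 74 = 73 — checks out.
Step 7: x = (70*73 + 15) mod 74 = 19 — exactly as logged.
Step 8: x = (70*19 + 15) mod 74 = 13 — consistent with the log.
Step 9: x = (70*13 + 15) mod 74 = 37 — consistent with the log.
Step 10: x = (70*37 + 15) mod 74 = 15 — the entry is off here.
Step 10 is the first one off; corrected, x = 15.

step 10, x = 15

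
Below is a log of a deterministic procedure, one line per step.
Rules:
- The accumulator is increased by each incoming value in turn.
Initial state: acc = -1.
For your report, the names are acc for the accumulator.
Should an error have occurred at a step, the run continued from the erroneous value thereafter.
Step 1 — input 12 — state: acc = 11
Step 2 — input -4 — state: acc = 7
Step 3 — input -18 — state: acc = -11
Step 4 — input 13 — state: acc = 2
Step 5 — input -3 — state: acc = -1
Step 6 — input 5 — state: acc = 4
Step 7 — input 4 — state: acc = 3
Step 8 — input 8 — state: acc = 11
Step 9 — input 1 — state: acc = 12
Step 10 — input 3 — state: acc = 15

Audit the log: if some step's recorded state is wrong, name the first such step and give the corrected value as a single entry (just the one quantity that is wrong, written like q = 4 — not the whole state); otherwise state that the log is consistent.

step 7, acc = 8

step 1: acc = -1 + 12 = 11 -> confirmed correct
step 2: acc = 11 + -4 = 7 -> no discrepancy
step 3: acc = 7 + -18 = -11 -> checks out
step 4: acc = -11 + 13 = 2 -> in agreement
step 5: acc = 2 + -3 = -1 -> confirmed correct
step 6: acc = -1 + 5 = 4 -> no discrepancy
step 7: acc = 4 + 4 = 8 -> the entry is off here
The audit stops at step 7: the recorded entry is wrong and should be acc = 8.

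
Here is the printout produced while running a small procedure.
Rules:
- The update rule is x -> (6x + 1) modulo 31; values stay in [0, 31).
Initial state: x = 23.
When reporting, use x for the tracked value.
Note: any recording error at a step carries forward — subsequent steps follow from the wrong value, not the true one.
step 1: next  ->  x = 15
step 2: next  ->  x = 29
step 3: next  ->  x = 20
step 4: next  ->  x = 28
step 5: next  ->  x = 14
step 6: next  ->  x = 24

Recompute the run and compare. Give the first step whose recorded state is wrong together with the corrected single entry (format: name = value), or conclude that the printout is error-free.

step 6, x = 23

step 1: x = (6*23 + 1) mod 31 = 15 -> consistent with the printout
step 2: x = (6*15 + 1) mod 31 = 29 -> agrees with the printout
step 3: x = (6*29 + 1) mod 31 = 20 -> verified
step 4: x = (6*20 + 1) mod 31 = 28 -> same as recorded
step 5: x = (6*28 + 1) mod 31 = 14 -> in agreement
step 6: x = (6*14 + 1) mod 31 = 23 -> the entry is off here
So the first discrepancy is step 6, where the right value is x = 23.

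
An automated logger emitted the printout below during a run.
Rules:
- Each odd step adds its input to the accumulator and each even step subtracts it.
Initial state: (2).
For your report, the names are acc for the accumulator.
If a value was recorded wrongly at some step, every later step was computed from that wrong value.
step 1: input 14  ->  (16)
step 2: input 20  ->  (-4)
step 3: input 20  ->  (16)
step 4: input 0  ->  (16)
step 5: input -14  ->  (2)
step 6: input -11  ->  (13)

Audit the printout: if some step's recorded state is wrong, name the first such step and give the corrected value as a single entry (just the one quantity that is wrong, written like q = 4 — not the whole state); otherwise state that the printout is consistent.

no error

Recomputing the run from the initial state:
step 1: acc = 16
step 2: acc = -4
step 3: acc = 16
step 4: acc = 16
step 5: acc = 2
step 6: acc = 13
This matches the printout at every step.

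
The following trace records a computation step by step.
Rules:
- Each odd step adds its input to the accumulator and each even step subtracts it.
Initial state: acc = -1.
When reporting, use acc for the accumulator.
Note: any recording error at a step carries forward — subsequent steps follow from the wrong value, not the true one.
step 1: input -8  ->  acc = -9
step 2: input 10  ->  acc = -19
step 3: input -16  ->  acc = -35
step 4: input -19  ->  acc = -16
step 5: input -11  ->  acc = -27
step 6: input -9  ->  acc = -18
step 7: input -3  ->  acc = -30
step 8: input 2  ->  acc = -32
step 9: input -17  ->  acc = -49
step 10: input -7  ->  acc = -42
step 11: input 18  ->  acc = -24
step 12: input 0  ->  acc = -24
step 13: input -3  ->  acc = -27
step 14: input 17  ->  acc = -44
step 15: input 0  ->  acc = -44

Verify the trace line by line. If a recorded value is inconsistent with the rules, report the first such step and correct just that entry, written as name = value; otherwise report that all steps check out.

step 7, acc = -21

Recomputing the run from the initial state:
step 1: acc = -9
step 2: acc = -19
step 3: acc = -35
step 4: acc = -16
step 5: acc = -27
step 6: acc = -18
step 7: acc = -21
step 8: acc = -23
step 9: acc = -40
step 10: acc = -33
step 11: acc = -15
step 12: acc = -15
step 13: acc = -18
step 14: acc = -35
step 15: acc = -35
The first disagreement with the trace is at step 7, where the value should be acc = -21.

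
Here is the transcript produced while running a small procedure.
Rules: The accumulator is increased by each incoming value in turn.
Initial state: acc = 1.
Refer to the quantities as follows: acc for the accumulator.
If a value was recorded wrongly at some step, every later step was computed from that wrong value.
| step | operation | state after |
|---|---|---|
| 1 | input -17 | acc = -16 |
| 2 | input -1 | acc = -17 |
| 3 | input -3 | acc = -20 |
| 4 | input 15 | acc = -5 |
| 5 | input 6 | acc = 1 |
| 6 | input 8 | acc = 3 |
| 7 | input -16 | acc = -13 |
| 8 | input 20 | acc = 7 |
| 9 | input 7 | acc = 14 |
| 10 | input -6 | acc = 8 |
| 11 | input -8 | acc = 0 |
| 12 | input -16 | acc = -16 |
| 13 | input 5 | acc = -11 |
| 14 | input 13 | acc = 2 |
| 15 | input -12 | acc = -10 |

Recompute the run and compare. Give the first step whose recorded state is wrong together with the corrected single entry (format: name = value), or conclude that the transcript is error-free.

step 1: acc = 1 + -17 = -16 -> agrees with the transcript
step 2: acc = -16 + -1 = -17 -> confirmed correct
step 3: acc = -17 + -3 = -20 -> agrees with the transcript
step 4: acc = -20 + 15 = -5 -> consistent with the transcript
step 5: acc = -5 + 6 = 1 -> in agreement
step 6: acc = 1 + 8 = 9 -> this is not what the transcript shows
Step 6 is the first one off; corrected, acc = 9.

step 6, acc = 9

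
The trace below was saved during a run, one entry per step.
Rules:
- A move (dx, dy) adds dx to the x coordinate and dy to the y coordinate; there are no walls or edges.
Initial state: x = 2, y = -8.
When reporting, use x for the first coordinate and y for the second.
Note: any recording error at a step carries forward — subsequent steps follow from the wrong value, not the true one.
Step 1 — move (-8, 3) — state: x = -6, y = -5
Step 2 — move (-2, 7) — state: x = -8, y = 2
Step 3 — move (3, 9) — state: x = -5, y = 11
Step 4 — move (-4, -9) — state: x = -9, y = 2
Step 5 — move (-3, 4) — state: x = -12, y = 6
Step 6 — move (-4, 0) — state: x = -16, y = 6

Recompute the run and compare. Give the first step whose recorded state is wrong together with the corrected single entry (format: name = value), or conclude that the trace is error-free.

no error

Recomputing the run from the initial state:
step 1: x = -6, y = -5
step 2: x = -8, y = 2
step 3: x = -5, y = 11
step 4: x = -9, y = 2
step 5: x = -12, y = 6
step 6: x = -16, y = 6
This matches the trace at every step.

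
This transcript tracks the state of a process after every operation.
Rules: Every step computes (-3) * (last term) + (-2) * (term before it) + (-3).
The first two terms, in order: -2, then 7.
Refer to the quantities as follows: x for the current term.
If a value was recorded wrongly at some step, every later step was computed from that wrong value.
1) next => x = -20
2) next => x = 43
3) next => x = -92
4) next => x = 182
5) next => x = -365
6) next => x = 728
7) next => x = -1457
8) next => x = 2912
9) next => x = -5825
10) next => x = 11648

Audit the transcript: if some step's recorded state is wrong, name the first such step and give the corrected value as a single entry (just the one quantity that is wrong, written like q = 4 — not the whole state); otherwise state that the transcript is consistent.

step 4, x = 187

1. x = -3*(7) + (-2)*(-2) + (-3) = -20 (consistent with the transcript)
2. x = -3*(-20) + (-2)*(7) + (-3) = 43 (checks out)
3. x = -3*(43) + (-2)*(-20) + (-3) = -92 (confirmed correct)
4. x = -3*(-92) + (-2)*(43) + (-3) = 187 (the transcript disagrees here)
So the first discrepancy is step 4, where the right value is x = 187.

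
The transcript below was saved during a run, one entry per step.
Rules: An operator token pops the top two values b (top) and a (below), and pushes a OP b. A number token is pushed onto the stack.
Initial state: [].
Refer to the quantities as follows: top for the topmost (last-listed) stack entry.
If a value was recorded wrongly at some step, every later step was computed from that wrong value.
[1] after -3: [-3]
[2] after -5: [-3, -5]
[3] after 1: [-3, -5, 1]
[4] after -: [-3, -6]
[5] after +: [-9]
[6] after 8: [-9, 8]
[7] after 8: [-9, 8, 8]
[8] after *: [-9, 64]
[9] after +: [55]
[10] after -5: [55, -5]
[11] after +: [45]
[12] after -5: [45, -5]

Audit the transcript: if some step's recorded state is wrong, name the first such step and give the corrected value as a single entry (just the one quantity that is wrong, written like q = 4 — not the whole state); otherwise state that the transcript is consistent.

Step 1: push -3: top = -3 — consistent with the transcript.
Step 2: push -5: top = -5 — verified.
Step 3: push 1: top = 1 — no discrepancy.
Step 4: -5 - 1 = -6 — confirmed correct.
Step 5: -3 + -6 = -9 — agrees with the transcript.
Step 6: push 8: top = 8 — matches.
Step 7: push 8: top = 8 — same as recorded.
Step 8: 8 * 8 = 64 — matches.
Step 9: -9 + 64 = 55 — confirmed correct.
Step 10: push -5: top = -5 — matches.
Step 11: 55 + -5 = 50 — the transcript disagrees here.
Step 11 is the first one off; corrected, top = 50.

step 11, top = 50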